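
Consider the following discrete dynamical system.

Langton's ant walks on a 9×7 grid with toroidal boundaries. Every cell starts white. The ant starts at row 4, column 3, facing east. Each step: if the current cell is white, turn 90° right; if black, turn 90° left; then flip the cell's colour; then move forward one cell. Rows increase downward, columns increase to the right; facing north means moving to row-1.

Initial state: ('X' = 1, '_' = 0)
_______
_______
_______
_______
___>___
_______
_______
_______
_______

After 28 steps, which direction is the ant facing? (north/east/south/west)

k=0  _______
_______
_______
_______
___>___
_______
_______
_______
_______
k=1  _______
_______
_______
_______
___X___
___v___
_______
_______
_______
k=2  _______
_______
_______
_______
___X___
__<X___
_______
_______
_______
k=3  _______
_______
_______
_______
__^X___
__XX___
_______
_______
_______
k=4  _______
_______
_______
_______
__X>___
__XX___
_______
_______
_______
k=5  _______
_______
_______
___^___
__X____
__XX___
_______
_______
_______
k=6  _______
_______
_______
___X>__
__X____
__XX___
_______
_______
_______
k=7  _______
_______
_______
___XX__
__X_v__
__XX___
_______
_______
_______
k=8  _______
_______
_______
___XX__
__X<X__
__XX___
_______
_______
_______
k=9  _______
_______
_______
___^X__
__XXX__
__XX___
_______
_______
_______
k=10  _______
_______
_______
__<_X__
__XXX__
__XX___
_______
_______
_______
k=11  _______
_______
__^____
__X_X__
__XXX__
__XX___
_______
_______
_______
k=12  _______
_______
__X>___
__X_X__
__XXX__
__XX___
_______
_______
_______
k=13  _______
_______
__XX___
__XvX__
__XXX__
__XX___
_______
_______
_______
k=14  _______
_______
__XX___
__<XX__
__XXX__
__XX___
_______
_______
_______
k=15  _______
_______
__XX___
___XX__
__vXX__
__XX___
_______
_______
_______
k=16  _______
_______
__XX___
___XX__
___>X__
__XX___
_______
_______
_______
k=17  _______
_______
__XX___
___^X__
____X__
__XX___
_______
_______
_______
k=18  _______
_______
__XX___
__<_X__
____X__
__XX___
_______
_______
_______
k=19  _______
_______
__^X___
__X_X__
____X__
__XX___
_______
_______
_______
k=20  _______
_______
_<_X___
__X_X__
____X__
__XX___
_______
_______
_______
k=21  _______
_^_____
_X_X___
__X_X__
____X__
__XX___
_______
_______
_______
k=22  _______
_X>____
_X_X___
__X_X__
____X__
__XX___
_______
_______
_______
k=23  _______
_XX____
_XvX___
__X_X__
____X__
__XX___
_______
_______
_______
k=24  _______
_XX____
_<XX___
__X_X__
____X__
__XX___
_______
_______
_______
k=25  _______
_XX____
__XX___
_vX_X__
____X__
__XX___
_______
_______
_______
k=26  _______
_XX____
__XX___
<XX_X__
____X__
__XX___
_______
_______
_______
k=27  _______
_XX____
^_XX___
XXX_X__
____X__
__XX___
_______
_______
_______
k=28  _______
_XX____
X>XX___
XXX_X__
____X__
__XX___
_______
_______
_______

east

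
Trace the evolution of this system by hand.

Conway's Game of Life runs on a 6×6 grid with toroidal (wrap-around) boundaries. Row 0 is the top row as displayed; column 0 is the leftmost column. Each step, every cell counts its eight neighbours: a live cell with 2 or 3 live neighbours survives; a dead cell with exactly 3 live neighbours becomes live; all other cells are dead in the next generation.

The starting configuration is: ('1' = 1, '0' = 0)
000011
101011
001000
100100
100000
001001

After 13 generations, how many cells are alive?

[0] 000011
101011
001000
100100
100000
001001
[1] 010000
110010
101010
010000
110001
100011
[2] 010010
101100
101100
001000
010010
000010
[3] 011011
100011
000000
001000
000100
000111
[4] 011000
110110
000001
000000
001100
100001
[5] 001110
110111
100011
000000
000000
100100
[6] 000000
010000
010100
000001
000000
001110
[7] 001100
001000
101000
000000
000110
000100
[8] 001100
001000
010000
000100
000110
000000
[9] 001100
011100
001000
001110
000110
001010
[10] 000010
010000
000010
001010
000001
001010
[11] 000100
000000
000100
000111
000011
000111
[12] 000100
000000
000100
000101
100000
000101
[13] 000010
000000
000010
000010
100001
000010

6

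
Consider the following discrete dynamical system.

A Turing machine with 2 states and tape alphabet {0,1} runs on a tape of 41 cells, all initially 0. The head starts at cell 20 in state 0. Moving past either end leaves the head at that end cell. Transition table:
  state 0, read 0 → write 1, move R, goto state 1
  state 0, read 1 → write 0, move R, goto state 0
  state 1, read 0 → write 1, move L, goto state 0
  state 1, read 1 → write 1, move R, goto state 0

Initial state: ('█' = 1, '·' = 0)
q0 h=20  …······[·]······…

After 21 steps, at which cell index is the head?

31

[0] q0 h=20  …······[·]······…
[1] q1 h=21  …·····█[·]······…
[2] q0 h=20  …······[█]█·····…
[3] q0 h=21  …······[█]······…
[4] q0 h=22  …······[·]······…
[5] q1 h=23  …·····█[·]······…
[6] q0 h=22  …······[█]█·····…
[7] q0 h=23  …······[█]······…
[8] q0 h=24  …······[·]······…
[9] q1 h=25  …·····█[·]······…
[10] q0 h=24  …······[█]█·····…
[11] q0 h=25  …······[█]······…
[12] q0 h=26  …······[·]······…
[13] q1 h=27  …·····█[·]······…
[14] q0 h=26  …······[█]█·····…
[15] q0 h=27  …······[█]······…
[16] q0 h=28  …······[·]······…
[17] q1 h=29  …·····█[·]······…
[18] q0 h=28  …······[█]█·····…
[19] q0 h=29  …······[█]······…
[20] q0 h=30  …······[·]······…
[21] q1 h=31  …·····█[·]······…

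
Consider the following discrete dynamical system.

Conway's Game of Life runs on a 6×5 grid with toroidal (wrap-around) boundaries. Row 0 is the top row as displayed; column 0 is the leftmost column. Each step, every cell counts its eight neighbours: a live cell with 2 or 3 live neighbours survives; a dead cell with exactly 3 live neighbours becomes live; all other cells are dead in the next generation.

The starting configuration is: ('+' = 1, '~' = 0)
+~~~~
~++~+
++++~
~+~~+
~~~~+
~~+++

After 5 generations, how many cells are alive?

4

gen 0: +~~~~
~++~+
++++~
~+~~+
~~~~+
~~+++
gen 1: +~~~~
~~~~+
~~~~~
~+~~+
~~+~+
+~~++
gen 2: +~~+~
~~~~~
+~~~~
+~~+~
~++~~
++~+~
gen 3: +++~~
~~~~+
~~~~+
+~+~+
~~~+~
+~~+~
gen 4: ++++~
~+~++
~~~~+
+~~~+
++++~
+~~+~
gen 5: ~~~~~
~+~~~
~~~~~
~~+~~
~~++~
~~~~~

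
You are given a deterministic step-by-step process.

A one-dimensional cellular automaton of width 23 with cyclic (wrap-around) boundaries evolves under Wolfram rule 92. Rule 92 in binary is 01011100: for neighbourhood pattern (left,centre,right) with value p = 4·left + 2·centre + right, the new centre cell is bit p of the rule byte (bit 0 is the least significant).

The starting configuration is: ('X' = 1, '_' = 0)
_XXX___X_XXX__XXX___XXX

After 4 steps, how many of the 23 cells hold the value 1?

gen 0: _XXX___X_XXX__XXX___XXX
gen 1: _X_XX__X_X_XX_X_XX__X_X
gen 2: _X_XXX_X_X_XX_X_XXX_X_X
gen 3: _X_X_X_X_X_XX_X_X_X_X_X
gen 4: _X_X_X_X_X_XX_X_X_X_X_X

12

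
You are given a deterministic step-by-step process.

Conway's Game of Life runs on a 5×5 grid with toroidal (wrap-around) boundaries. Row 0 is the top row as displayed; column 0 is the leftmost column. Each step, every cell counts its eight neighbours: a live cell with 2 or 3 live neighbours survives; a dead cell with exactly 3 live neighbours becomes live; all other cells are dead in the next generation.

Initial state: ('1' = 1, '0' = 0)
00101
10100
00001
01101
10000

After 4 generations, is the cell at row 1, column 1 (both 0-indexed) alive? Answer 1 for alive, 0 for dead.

1

gen 0: 00101
10100
00001
01101
10000
gen 1: 10011
11001
00101
01011
10101
gen 2: 00100
01100
00100
01000
00100
gen 3: 00110
01110
00100
01100
01100
gen 4: 00000
01000
00000
00010
00000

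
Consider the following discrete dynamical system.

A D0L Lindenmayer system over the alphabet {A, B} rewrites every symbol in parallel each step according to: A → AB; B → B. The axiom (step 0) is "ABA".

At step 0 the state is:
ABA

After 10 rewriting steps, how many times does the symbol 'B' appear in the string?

[0] ABA
[1] ABBAB
[2] ABBBABB
[3] ABBBBABBB
[4] ABBBBBABBBB
[5] ABBBBBBABBBBB
[6] ABBBBBBBABBBBBB
[7] ABBBBBBBBABBBBBBB
[8] ABBBBBBBBBABBBBBBBB
[9] ABBBBBBBBBBABBBBBBBBB
[10] ABBBBBBBBBBBABBBBBBBBBB

21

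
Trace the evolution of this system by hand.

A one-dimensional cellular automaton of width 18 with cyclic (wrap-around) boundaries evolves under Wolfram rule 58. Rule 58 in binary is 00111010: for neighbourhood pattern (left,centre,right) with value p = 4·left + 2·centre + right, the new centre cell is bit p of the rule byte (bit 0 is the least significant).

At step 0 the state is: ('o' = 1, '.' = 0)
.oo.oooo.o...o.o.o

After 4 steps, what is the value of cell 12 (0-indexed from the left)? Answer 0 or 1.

0

k=0  .oo.oooo.o...o.o.o
k=1  oo.oo...o.o.o.o.o.
k=2  o.oo.o.o.o.o.o.o.o
k=3  .oo.o.o.o.o.o.o.oo
k=4  oo.o.o.o.o.o.o.oo.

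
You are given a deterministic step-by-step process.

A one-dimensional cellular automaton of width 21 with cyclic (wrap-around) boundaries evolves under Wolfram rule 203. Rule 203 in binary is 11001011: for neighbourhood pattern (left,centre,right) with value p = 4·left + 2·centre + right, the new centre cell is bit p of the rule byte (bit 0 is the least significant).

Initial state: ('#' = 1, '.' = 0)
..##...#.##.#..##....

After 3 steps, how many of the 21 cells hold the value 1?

[0] ..##...#.##.#..##....
[1] ####.##..##...###.###
[2] ####.##.###.#####.###
[3] ####.##.###.#####.###

17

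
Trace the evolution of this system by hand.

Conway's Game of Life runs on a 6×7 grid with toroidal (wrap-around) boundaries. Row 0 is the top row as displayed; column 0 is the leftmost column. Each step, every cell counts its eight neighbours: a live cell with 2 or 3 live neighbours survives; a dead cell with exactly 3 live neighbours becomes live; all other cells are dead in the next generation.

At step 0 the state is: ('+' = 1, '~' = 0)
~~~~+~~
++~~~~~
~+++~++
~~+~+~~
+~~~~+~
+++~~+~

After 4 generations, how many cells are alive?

2

[0] ~~~~+~~
++~~~~~
~+++~++
~~+~+~~
+~~~~+~
+++~~+~
[1] ~~+~~~+
++~++++
~~~++++
+~+~+~~
+~++++~
++~~++~
[2] ~~+~~~~
~+~~~~~
~~~~~~~
+~+~~~~
+~+~~~~
+~~~~~~
[3] ~+~~~~~
~~~~~~~
~+~~~~~
~~~~~~~
+~~~~~+
~~~~~~~
[4] ~~~~~~~
~~~~~~~
~~~~~~~
+~~~~~~
~~~~~~~
+~~~~~~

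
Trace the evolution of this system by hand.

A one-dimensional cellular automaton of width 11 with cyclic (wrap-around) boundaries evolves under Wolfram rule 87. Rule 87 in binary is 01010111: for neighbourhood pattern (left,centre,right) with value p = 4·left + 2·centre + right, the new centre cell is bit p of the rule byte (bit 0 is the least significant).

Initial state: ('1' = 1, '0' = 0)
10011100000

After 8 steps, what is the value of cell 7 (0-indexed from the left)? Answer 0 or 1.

0

gen 0: 10011100000
gen 1: 11100111111
gen 2: 00111000000
gen 3: 11001111111
gen 4: 01110000000
gen 5: 10011111111
gen 6: 11100000000
gen 7: 00111111111
gen 8: 11000000001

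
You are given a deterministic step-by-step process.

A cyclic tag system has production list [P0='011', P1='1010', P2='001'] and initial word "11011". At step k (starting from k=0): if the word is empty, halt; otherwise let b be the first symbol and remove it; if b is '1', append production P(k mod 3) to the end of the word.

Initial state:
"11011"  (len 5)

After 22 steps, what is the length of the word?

gen 0: "11011"  (len 5)
gen 1: "1011011"  (len 7)
gen 2: "0110111010"  (len 10)
gen 3: "110111010"  (len 9)
gen 4: "10111010011"  (len 11)
gen 5: "01110100111010"  (len 14)
gen 6: "1110100111010"  (len 13)
gen 7: "110100111010011"  (len 15)
gen 8: "101001110100111010"  (len 18)
gen 9: "01001110100111010001"  (len 20)
gen 10: "1001110100111010001"  (len 19)
gen 11: "0011101001110100011010"  (len 22)
gen 12: "011101001110100011010"  (len 21)
gen 13: "11101001110100011010"  (len 20)
gen 14: "11010011101000110101010"  (len 23)
gen 15: "1010011101000110101010001"  (len 25)
gen 16: "010011101000110101010001011"  (len 27)
gen 17: "10011101000110101010001011"  (len 26)
gen 18: "0011101000110101010001011001"  (len 28)
gen 19: "011101000110101010001011001"  (len 27)
gen 20: "11101000110101010001011001"  (len 26)
gen 21: "1101000110101010001011001001"  (len 28)
gen 22: "101000110101010001011001001011"  (len 30)

30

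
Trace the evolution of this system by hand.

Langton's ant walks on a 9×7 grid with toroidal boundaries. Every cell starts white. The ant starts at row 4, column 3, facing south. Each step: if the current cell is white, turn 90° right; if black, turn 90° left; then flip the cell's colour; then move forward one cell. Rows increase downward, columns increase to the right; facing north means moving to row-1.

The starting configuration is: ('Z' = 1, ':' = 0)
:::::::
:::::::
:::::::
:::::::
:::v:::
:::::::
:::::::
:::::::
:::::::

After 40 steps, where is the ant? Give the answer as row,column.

0) :::::::
:::::::
:::::::
:::::::
:::v:::
:::::::
:::::::
:::::::
:::::::
1) :::::::
:::::::
:::::::
:::::::
::<Z:::
:::::::
:::::::
:::::::
:::::::
2) :::::::
:::::::
:::::::
::^::::
::ZZ:::
:::::::
:::::::
:::::::
:::::::
3) :::::::
:::::::
:::::::
::Z>:::
::ZZ:::
:::::::
:::::::
:::::::
:::::::
4) :::::::
:::::::
:::::::
::ZZ:::
::Zv:::
:::::::
:::::::
:::::::
:::::::
5) :::::::
:::::::
:::::::
::ZZ:::
::Z:>::
:::::::
:::::::
:::::::
:::::::
6) :::::::
:::::::
:::::::
::ZZ:::
::Z:Z::
::::v::
:::::::
:::::::
:::::::
7) :::::::
:::::::
:::::::
::ZZ:::
::Z:Z::
:::<Z::
:::::::
:::::::
:::::::
8) :::::::
:::::::
:::::::
::ZZ:::
::Z^Z::
:::ZZ::
:::::::
:::::::
:::::::
9) :::::::
:::::::
:::::::
::ZZ:::
::ZZ>::
:::ZZ::
:::::::
:::::::
:::::::
10) :::::::
:::::::
:::::::
::ZZ^::
::ZZ:::
:::ZZ::
:::::::
:::::::
:::::::
11) :::::::
:::::::
:::::::
::ZZZ>:
::ZZ:::
:::ZZ::
:::::::
:::::::
:::::::
12) :::::::
:::::::
:::::::
::ZZZZ:
::ZZ:v:
:::ZZ::
:::::::
:::::::
:::::::
13) :::::::
:::::::
:::::::
::ZZZZ:
::ZZ<Z:
:::ZZ::
:::::::
:::::::
:::::::
14) :::::::
:::::::
:::::::
::ZZ^Z:
::ZZZZ:
:::ZZ::
:::::::
:::::::
:::::::
15) :::::::
:::::::
:::::::
::Z<:Z:
::ZZZZ:
:::ZZ::
:::::::
:::::::
:::::::
16) :::::::
:::::::
:::::::
::Z::Z:
::ZvZZ:
:::ZZ::
:::::::
:::::::
:::::::
17) :::::::
:::::::
:::::::
::Z::Z:
::Z:>Z:
:::ZZ::
:::::::
:::::::
:::::::
18) :::::::
:::::::
:::::::
::Z:^Z:
::Z::Z:
:::ZZ::
:::::::
:::::::
:::::::
19) :::::::
:::::::
:::::::
::Z:Z>:
::Z::Z:
:::ZZ::
:::::::
:::::::
:::::::
20) :::::::
:::::::
:::::^:
::Z:Z::
::Z::Z:
:::ZZ::
:::::::
:::::::
:::::::
21) :::::::
:::::::
:::::Z>
::Z:Z::
::Z::Z:
:::ZZ::
:::::::
:::::::
:::::::
22) :::::::
:::::::
:::::ZZ
::Z:Z:v
::Z::Z:
:::ZZ::
:::::::
:::::::
:::::::
23) :::::::
:::::::
:::::ZZ
::Z:Z<Z
::Z::Z:
:::ZZ::
:::::::
:::::::
:::::::
24) :::::::
:::::::
:::::^Z
::Z:ZZZ
::Z::Z:
:::ZZ::
:::::::
:::::::
:::::::
25) :::::::
:::::::
::::<:Z
::Z:ZZZ
::Z::Z:
:::ZZ::
:::::::
:::::::
:::::::
26) :::::::
::::^::
::::Z:Z
::Z:ZZZ
::Z::Z:
:::ZZ::
:::::::
:::::::
:::::::
27) :::::::
::::Z>:
::::Z:Z
::Z:ZZZ
::Z::Z:
:::ZZ::
:::::::
:::::::
:::::::
28) :::::::
::::ZZ:
::::ZvZ
::Z:ZZZ
::Z::Z:
:::ZZ::
:::::::
:::::::
:::::::
29) :::::::
::::ZZ:
::::<ZZ
::Z:ZZZ
::Z::Z:
:::ZZ::
:::::::
:::::::
:::::::
30) :::::::
::::ZZ:
:::::ZZ
::Z:vZZ
::Z::Z:
:::ZZ::
:::::::
:::::::
:::::::
31) :::::::
::::ZZ:
:::::ZZ
::Z::>Z
::Z::Z:
:::ZZ::
:::::::
:::::::
:::::::
32) :::::::
::::ZZ:
:::::^Z
::Z:::Z
::Z::Z:
:::ZZ::
:::::::
:::::::
:::::::
33) :::::::
::::ZZ:
::::<:Z
::Z:::Z
::Z::Z:
:::ZZ::
:::::::
:::::::
:::::::
34) :::::::
::::^Z:
::::Z:Z
::Z:::Z
::Z::Z:
:::ZZ::
:::::::
:::::::
:::::::
35) :::::::
:::<:Z:
::::Z:Z
::Z:::Z
::Z::Z:
:::ZZ::
:::::::
:::::::
:::::::
36) :::^:::
:::Z:Z:
::::Z:Z
::Z:::Z
::Z::Z:
:::ZZ::
:::::::
:::::::
:::::::
37) :::Z>::
:::Z:Z:
::::Z:Z
::Z:::Z
::Z::Z:
:::ZZ::
:::::::
:::::::
:::::::
38) :::ZZ::
:::ZvZ:
::::Z:Z
::Z:::Z
::Z::Z:
:::ZZ::
:::::::
:::::::
:::::::
39) :::ZZ::
:::<ZZ:
::::Z:Z
::Z:::Z
::Z::Z:
:::ZZ::
:::::::
:::::::
:::::::
40) :::ZZ::
::::ZZ:
:::vZ:Z
::Z:::Z
::Z::Z:
:::ZZ::
:::::::
:::::::
:::::::

2,3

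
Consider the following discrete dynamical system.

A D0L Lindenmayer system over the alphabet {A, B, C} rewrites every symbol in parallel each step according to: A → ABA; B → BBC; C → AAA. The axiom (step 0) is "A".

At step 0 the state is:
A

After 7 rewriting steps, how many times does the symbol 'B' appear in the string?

t=0: A
t=1: ABA
t=2: ABABBCABA
t=3: ABABBCABABBCBBCAAAABABBCABA
t=4: ABABBCABABBCBBCAAAABABBCABABBCBBCAAABBCBBCAAAABAABAABAABABBCABABBCBBCAAAABABBCABA
t=5: ABABBCABABBCBBCAAAABABBCABABBCBBCAAABBCBBCAAAABAABAABAABAB…CABABBCBBCAAABBCBBCAAAABAABAABAABABBCABABBCBBCAAAABABBCABA  (len 243)
t=6: ABABBCABABBCBBCAAAABABBCABABBCBBCAAABBCBBCAAAABAABAABAABAB…CABABBCBBCAAABBCBBCAAAABAABAABAABABBCABABBCBBCAAAABABBCABA  (len 729)
t=7: ABABBCABABBCBBCAAAABABBCABABBCBBCAAABBCBBCAAAABAABAABAABAB…CABABBCBBCAAABBCBBCAAAABAABAABAABABBCABABBCBBCAAAABABBCABA  (len 2187)

937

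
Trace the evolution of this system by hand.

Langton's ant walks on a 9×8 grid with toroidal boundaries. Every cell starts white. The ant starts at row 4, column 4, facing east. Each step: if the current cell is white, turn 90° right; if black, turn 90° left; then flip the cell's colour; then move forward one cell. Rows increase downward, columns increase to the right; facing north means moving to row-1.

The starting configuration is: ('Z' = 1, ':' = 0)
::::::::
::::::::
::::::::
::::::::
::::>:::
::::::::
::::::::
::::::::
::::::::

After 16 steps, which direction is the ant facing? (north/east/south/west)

east

gen 0: ::::::::
::::::::
::::::::
::::::::
::::>:::
::::::::
::::::::
::::::::
::::::::
gen 1: ::::::::
::::::::
::::::::
::::::::
::::Z:::
::::v:::
::::::::
::::::::
::::::::
gen 2: ::::::::
::::::::
::::::::
::::::::
::::Z:::
:::<Z:::
::::::::
::::::::
::::::::
gen 3: ::::::::
::::::::
::::::::
::::::::
:::^Z:::
:::ZZ:::
::::::::
::::::::
::::::::
gen 4: ::::::::
::::::::
::::::::
::::::::
:::Z>:::
:::ZZ:::
::::::::
::::::::
::::::::
gen 5: ::::::::
::::::::
::::::::
::::^:::
:::Z::::
:::ZZ:::
::::::::
::::::::
::::::::
gen 6: ::::::::
::::::::
::::::::
::::Z>::
:::Z::::
:::ZZ:::
::::::::
::::::::
::::::::
gen 7: ::::::::
::::::::
::::::::
::::ZZ::
:::Z:v::
:::ZZ:::
::::::::
::::::::
::::::::
gen 8: ::::::::
::::::::
::::::::
::::ZZ::
:::Z<Z::
:::ZZ:::
::::::::
::::::::
::::::::
gen 9: ::::::::
::::::::
::::::::
::::^Z::
:::ZZZ::
:::ZZ:::
::::::::
::::::::
::::::::
gen 10: ::::::::
::::::::
::::::::
:::<:Z::
:::ZZZ::
:::ZZ:::
::::::::
::::::::
::::::::
gen 11: ::::::::
::::::::
:::^::::
:::Z:Z::
:::ZZZ::
:::ZZ:::
::::::::
::::::::
::::::::
gen 12: ::::::::
::::::::
:::Z>:::
:::Z:Z::
:::ZZZ::
:::ZZ:::
::::::::
::::::::
::::::::
gen 13: ::::::::
::::::::
:::ZZ:::
:::ZvZ::
:::ZZZ::
:::ZZ:::
::::::::
::::::::
::::::::
gen 14: ::::::::
::::::::
:::ZZ:::
:::<ZZ::
:::ZZZ::
:::ZZ:::
::::::::
::::::::
::::::::
gen 15: ::::::::
::::::::
:::ZZ:::
::::ZZ::
:::vZZ::
:::ZZ:::
::::::::
::::::::
::::::::
gen 16: ::::::::
::::::::
:::ZZ:::
::::ZZ::
::::>Z::
:::ZZ:::
::::::::
::::::::
::::::::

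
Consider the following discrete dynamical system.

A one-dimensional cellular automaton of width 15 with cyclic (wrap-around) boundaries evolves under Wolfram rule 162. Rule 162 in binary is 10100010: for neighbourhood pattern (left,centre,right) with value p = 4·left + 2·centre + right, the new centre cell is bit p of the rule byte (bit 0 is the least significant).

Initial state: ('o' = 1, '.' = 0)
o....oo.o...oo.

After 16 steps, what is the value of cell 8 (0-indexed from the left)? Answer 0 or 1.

0

t=0: o....oo.o...oo.
t=1: ....o..o...o..o
t=2: ...o..o...o..o.
t=3: ..o..o...o..o..
t=4: .o..o...o..o...
t=5: o..o...o..o....
t=6: ..o...o..o....o
t=7: .o...o..o....o.
t=8: o...o..o....o..
t=9: ...o..o....o..o
t=10: ..o..o....o..o.
t=11: .o..o....o..o..
t=12: o..o....o..o...
t=13: ..o....o..o...o
t=14: .o....o..o...o.
t=15: o....o..o...o..
t=16: ....o..o...o..o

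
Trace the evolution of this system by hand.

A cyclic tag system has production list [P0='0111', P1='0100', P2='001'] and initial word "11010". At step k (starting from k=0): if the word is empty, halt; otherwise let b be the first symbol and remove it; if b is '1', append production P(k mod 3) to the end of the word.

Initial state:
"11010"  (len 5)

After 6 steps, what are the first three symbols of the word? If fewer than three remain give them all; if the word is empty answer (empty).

[0] "11010"  (len 5)
[1] "10100111"  (len 8)
[2] "01001110100"  (len 11)
[3] "1001110100"  (len 10)
[4] "0011101000111"  (len 13)
[5] "011101000111"  (len 12)
[6] "11101000111"  (len 11)

111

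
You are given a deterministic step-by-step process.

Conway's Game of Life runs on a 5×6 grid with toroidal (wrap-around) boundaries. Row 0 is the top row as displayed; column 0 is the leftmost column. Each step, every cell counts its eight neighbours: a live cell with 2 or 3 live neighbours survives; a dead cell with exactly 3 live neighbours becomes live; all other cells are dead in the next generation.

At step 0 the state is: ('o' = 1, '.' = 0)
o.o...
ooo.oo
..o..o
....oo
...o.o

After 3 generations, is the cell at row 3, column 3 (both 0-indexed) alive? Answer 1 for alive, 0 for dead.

0

k=0  o.o...
ooo.oo
..o..o
....oo
...o.o
k=1  ..o...
..o.o.
..o...
o..o.o
o..o.o
k=2  .oo.oo
.oo...
.oo.oo
oooo.o
oooo.o
k=3  ....oo
......
....oo
......
......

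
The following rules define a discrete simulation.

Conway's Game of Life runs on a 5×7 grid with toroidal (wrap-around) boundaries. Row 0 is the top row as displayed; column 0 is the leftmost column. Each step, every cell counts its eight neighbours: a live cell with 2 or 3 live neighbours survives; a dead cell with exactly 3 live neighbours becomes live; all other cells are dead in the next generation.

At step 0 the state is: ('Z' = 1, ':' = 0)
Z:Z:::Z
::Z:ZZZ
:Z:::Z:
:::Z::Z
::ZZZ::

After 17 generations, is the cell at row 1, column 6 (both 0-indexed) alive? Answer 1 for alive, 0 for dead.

0

t=0: Z:Z:::Z
::Z:ZZZ
:Z:::Z:
:::Z::Z
::ZZZ::
t=1: Z:Z:::Z
::ZZZ::
Z:ZZ:::
:::Z:Z:
ZZZ:ZZZ
t=2: :::::::
Z:::Z:Z
:Z:::::
:::::Z:
::Z:Z::
t=3: :::Z:Z:
Z::::::
Z::::ZZ
:::::::
:::::::
t=4: :::::::
Z:::ZZ:
Z:::::Z
::::::Z
:::::::
t=5: :::::::
Z::::Z:
Z::::::
Z:::::Z
:::::::
t=6: :::::::
::::::Z
ZZ:::::
Z:::::Z
:::::::
t=7: :::::::
Z::::::
:Z:::::
ZZ::::Z
:::::::
t=8: :::::::
:::::::
:Z::::Z
ZZ:::::
Z::::::
t=9: :::::::
:::::::
:Z:::::
:Z::::Z
ZZ:::::
t=10: :::::::
:::::::
Z::::::
:ZZ::::
ZZ:::::
t=11: :::::::
:::::::
:Z:::::
::Z::::
ZZZ::::
t=12: :Z:::::
:::::::
:::::::
Z:Z::::
:ZZ::::
t=13: :ZZ::::
:::::::
:::::::
::Z::::
Z:Z::::
t=14: :ZZ::::
:::::::
:::::::
:Z:::::
::ZZ:::
t=15: :ZZZ:::
:::::::
:::::::
::Z::::
:::Z:::
t=16: ::ZZ:::
::Z::::
:::::::
:::::::
:Z:Z:::
t=17: :Z:Z:::
::ZZ:::
:::::::
:::::::
:::Z:::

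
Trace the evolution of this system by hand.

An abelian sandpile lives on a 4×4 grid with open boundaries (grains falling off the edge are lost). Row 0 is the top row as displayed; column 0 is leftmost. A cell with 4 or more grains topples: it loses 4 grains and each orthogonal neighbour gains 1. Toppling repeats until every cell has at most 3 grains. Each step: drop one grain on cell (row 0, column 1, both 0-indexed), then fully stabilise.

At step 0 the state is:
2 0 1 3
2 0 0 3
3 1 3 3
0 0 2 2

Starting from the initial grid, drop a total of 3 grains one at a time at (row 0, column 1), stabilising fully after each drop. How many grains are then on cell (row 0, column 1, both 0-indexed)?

3

0) 2 0 1 3
2 0 0 3
3 1 3 3
0 0 2 2
1) 2 1 1 3
2 0 0 3
3 1 3 3
0 0 2 2
2) 2 2 1 3
2 0 0 3
3 1 3 3
0 0 2 2
3) 2 3 1 3
2 0 0 3
3 1 3 3
0 0 2 2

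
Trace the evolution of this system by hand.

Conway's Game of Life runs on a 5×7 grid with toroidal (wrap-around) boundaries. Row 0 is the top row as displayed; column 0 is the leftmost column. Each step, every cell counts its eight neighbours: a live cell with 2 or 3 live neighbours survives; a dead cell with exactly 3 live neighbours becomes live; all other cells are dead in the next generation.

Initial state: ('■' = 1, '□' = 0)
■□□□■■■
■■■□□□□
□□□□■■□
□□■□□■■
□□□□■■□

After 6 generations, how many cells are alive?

[0] ■□□□■■■
■■■□□□□
□□□□■■□
□□■□□■■
□□□□■■□
[1] ■□□■■□□
■■□■□□□
■□■■■■□
□□□■□□■
■□□■□□□
[2] ■□□■■□■
■□□□□■□
■□□□□■□
■■□□□■■
■□■■□□■
[3] □□■■■□□
■■□□□■□
□□□□■■□
□□■□■■□
□□■■□□□
[4] □□□□■□□
□■■□□■■
□■□■□□□
□□■□□■□
□■□□□■□
[5] ■■■□■□■
■■■■■■□
■■□■■■■
□■■□■□□
□□□□■■□
[6] □□□□□□□
□□□□□□□
□□□□□□□
□■■□□□□
□□□□■□■

4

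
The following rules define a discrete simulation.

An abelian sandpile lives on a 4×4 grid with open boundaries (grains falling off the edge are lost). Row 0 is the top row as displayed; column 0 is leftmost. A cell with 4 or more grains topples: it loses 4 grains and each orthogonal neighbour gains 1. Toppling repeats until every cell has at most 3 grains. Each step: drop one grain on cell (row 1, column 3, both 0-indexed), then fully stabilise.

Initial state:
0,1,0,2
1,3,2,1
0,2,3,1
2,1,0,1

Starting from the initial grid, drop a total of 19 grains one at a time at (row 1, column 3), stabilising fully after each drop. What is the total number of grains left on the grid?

26

[0] 0,1,0,2
1,3,2,1
0,2,3,1
2,1,0,1
[1] 0,1,0,2
1,3,2,2
0,2,3,1
2,1,0,1
[2] 0,1,0,2
1,3,2,3
0,2,3,1
2,1,0,1
[3] 0,1,0,3
1,3,3,0
0,2,3,2
2,1,0,1
[4] 0,1,0,3
1,3,3,1
0,2,3,2
2,1,0,1
[5] 0,1,0,3
1,3,3,2
0,2,3,2
2,1,0,1
[6] 0,1,0,3
1,3,3,3
0,2,3,2
2,1,0,1
[7] 0,2,2,0
2,1,2,3
1,0,2,0
2,2,1,2
[8] 0,2,2,1
2,1,3,0
1,0,2,1
2,2,1,2
[9] 0,2,2,1
2,1,3,1
1,0,2,1
2,2,1,2
[10] 0,2,2,1
2,1,3,2
1,0,2,1
2,2,1,2
[11] 0,2,2,1
2,1,3,3
1,0,2,1
2,2,1,2
[12] 0,2,3,2
2,2,0,1
1,0,3,2
2,2,1,2
[13] 0,2,3,2
2,2,0,2
1,0,3,2
2,2,1,2
[14] 0,2,3,2
2,2,0,3
1,0,3,2
2,2,1,2
[15] 0,2,3,3
2,2,1,0
1,0,3,3
2,2,1,2
[16] 0,2,3,3
2,2,1,1
1,0,3,3
2,2,1,2
[17] 0,2,3,3
2,2,1,2
1,0,3,3
2,2,1,2
[18] 0,2,3,3
2,2,1,3
1,0,3,3
2,2,1,2
[19] 0,3,1,1
2,3,0,3
1,1,1,1
2,2,2,3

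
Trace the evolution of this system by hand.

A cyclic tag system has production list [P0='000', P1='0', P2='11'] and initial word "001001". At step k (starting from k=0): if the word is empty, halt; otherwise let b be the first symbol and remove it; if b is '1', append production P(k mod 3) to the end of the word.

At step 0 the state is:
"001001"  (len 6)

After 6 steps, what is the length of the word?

4

0) "001001"  (len 6)
1) "01001"  (len 5)
2) "1001"  (len 4)
3) "00111"  (len 5)
4) "0111"  (len 4)
5) "111"  (len 3)
6) "1111"  (len 4)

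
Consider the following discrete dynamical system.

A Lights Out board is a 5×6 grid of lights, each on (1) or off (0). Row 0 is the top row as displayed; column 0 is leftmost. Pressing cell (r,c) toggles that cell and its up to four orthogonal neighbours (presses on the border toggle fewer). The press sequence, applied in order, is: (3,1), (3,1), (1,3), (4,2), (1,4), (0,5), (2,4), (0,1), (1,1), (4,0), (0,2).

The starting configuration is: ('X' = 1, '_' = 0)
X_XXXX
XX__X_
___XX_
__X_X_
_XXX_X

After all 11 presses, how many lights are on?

t=0: X_XXXX
XX__X_
___XX_
__X_X_
_XXX_X
t=1: X_XXXX
XX__X_
_X_XX_
XX__X_
__XX_X
t=2: X_XXXX
XX__X_
___XX_
__X_X_
_XXX_X
t=3: X_X_XX
XXXX__
____X_
__X_X_
_XXX_X
t=4: X_X_XX
XXXX__
____X_
____X_
_____X
t=5: X_X__X
XXX_XX
______
____X_
_____X
t=6: X_X_X_
XXX_X_
______
____X_
_____X
t=7: X_X_X_
XXX___
___XXX
______
_____X
t=8: _X__X_
X_X___
___XXX
______
_____X
t=9: ____X_
_X____
_X_XXX
______
_____X
t=10: ____X_
_X____
_X_XXX
X_____
XX___X
t=11: _XXXX_
_XX___
_X_XXX
X_____
XX___X

14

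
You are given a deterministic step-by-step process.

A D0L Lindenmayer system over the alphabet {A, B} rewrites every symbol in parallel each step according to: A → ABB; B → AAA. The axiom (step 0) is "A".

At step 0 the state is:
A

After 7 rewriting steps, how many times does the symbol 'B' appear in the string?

k=0  A
k=1  ABB
k=2  ABBAAAAAA
k=3  ABBAAAAAAABBABBABBABBABBABB
k=4  ABBAAAAAAABBABBABBABBABBABBABBAAAAAAABBAAAAAAABBAAAAAAABBAAAAAAABBAAAAAAABBAAAAAA
k=5  ABBAAAAAAABBABBABBABBABBABBABBAAAAAAABBAAAAAAABBAAAAAAABBA…BABBABBAAAAAAABBABBABBABBABBABBABBAAAAAAABBABBABBABBABBABB  (len 243)
k=6  ABBAAAAAAABBABBABBABBABBABBABBAAAAAAABBAAAAAAABBAAAAAAABBA…BABBABBAAAAAAABBAAAAAAABBAAAAAAABBAAAAAAABBAAAAAAABBAAAAAA  (len 729)
k=7  ABBAAAAAAABBABBABBABBABBABBABBAAAAAAABBAAAAAAABBAAAAAAABBA…BABBABBAAAAAAABBABBABBABBABBABBABBAAAAAAABBABBABBABBABBABB  (len 2187)

926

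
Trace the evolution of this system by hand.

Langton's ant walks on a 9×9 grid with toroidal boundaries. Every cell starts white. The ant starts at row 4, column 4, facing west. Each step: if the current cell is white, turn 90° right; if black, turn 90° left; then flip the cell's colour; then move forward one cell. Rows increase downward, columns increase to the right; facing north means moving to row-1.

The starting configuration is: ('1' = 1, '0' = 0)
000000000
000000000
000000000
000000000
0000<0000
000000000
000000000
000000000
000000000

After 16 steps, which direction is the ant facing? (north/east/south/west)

west

t=0: 000000000
000000000
000000000
000000000
0000<0000
000000000
000000000
000000000
000000000
t=1: 000000000
000000000
000000000
0000^0000
000010000
000000000
000000000
000000000
000000000
t=2: 000000000
000000000
000000000
00001>000
000010000
000000000
000000000
000000000
000000000
t=3: 000000000
000000000
000000000
000011000
00001v000
000000000
000000000
000000000
000000000
t=4: 000000000
000000000
000000000
000011000
0000<1000
000000000
000000000
000000000
000000000
t=5: 000000000
000000000
000000000
000011000
000001000
0000v0000
000000000
000000000
000000000
t=6: 000000000
000000000
000000000
000011000
000001000
000<10000
000000000
000000000
000000000
t=7: 000000000
000000000
000000000
000011000
000^01000
000110000
000000000
000000000
000000000
t=8: 000000000
000000000
000000000
000011000
0001>1000
000110000
000000000
000000000
000000000
t=9: 000000000
000000000
000000000
000011000
000111000
0001v0000
000000000
000000000
000000000
t=10: 000000000
000000000
000000000
000011000
000111000
00010>000
000000000
000000000
000000000
t=11: 000000000
000000000
000000000
000011000
000111000
000101000
00000v000
000000000
000000000
t=12: 000000000
000000000
000000000
000011000
000111000
000101000
0000<1000
000000000
000000000
t=13: 000000000
000000000
000000000
000011000
000111000
0001^1000
000011000
000000000
000000000
t=14: 000000000
000000000
000000000
000011000
000111000
00011>000
000011000
000000000
000000000
t=15: 000000000
000000000
000000000
000011000
00011^000
000110000
000011000
000000000
000000000
t=16: 000000000
000000000
000000000
000011000
0001<0000
000110000
000011000
000000000
000000000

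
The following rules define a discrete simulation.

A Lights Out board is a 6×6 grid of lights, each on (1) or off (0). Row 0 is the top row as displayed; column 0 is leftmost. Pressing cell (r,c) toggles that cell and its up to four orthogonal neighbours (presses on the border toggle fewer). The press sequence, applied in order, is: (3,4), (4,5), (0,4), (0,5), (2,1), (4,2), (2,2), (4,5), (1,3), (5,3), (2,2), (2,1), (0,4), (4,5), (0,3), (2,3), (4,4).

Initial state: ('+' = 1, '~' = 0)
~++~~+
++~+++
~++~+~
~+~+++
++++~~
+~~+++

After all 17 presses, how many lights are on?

step 0: ~++~~+
++~+++
~++~+~
~+~+++
++++~~
+~~+++
step 1: ~++~~+
++~+++
~++~~~
~+~~~~
+++++~
+~~+++
step 2: ~++~~+
++~+++
~++~~~
~+~~~+
++++~+
+~~++~
step 3: ~++++~
++~+~+
~++~~~
~+~~~+
++++~+
+~~++~
step 4: ~+++~+
++~+~~
~++~~~
~+~~~+
++++~+
+~~++~
step 5: ~+++~+
+~~+~~
+~~~~~
~~~~~+
++++~+
+~~++~
step 6: ~+++~+
+~~+~~
+~~~~~
~~+~~+
+~~~~+
+~+++~
step 7: ~+++~+
+~++~~
++++~~
~~~~~+
+~~~~+
+~+++~
step 8: ~+++~+
+~++~~
++++~~
~~~~~~
+~~~+~
+~++++
step 9: ~++~~+
+~~~+~
+++~~~
~~~~~~
+~~~+~
+~++++
step 10: ~++~~+
+~~~+~
+++~~~
~~~~~~
+~~++~
+~~~~+
step 11: ~++~~+
+~+~+~
+~~+~~
~~+~~~
+~~++~
+~~~~+
step 12: ~++~~+
+++~+~
~+++~~
~++~~~
+~~++~
+~~~~+
step 13: ~++++~
+++~~~
~+++~~
~++~~~
+~~++~
+~~~~+
step 14: ~++++~
+++~~~
~+++~~
~++~~+
+~~+~+
+~~~~~
step 15: ~+~~~~
++++~~
~+++~~
~++~~+
+~~+~+
+~~~~~
step 16: ~+~~~~
+++~~~
~+~~+~
~+++~+
+~~+~+
+~~~~~
step 17: ~+~~~~
+++~~~
~+~~+~
~+++++
+~~~+~
+~~~+~

15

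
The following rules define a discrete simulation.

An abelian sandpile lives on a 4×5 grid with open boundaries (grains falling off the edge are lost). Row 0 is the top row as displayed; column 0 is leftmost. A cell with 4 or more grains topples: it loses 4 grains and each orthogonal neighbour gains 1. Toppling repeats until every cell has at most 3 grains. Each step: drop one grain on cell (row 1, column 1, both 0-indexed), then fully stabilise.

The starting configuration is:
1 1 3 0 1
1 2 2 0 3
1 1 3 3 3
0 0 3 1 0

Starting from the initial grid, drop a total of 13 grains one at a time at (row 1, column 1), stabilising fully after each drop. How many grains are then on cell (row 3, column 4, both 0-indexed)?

0) 1 1 3 0 1
1 2 2 0 3
1 1 3 3 3
0 0 3 1 0
1) 1 1 3 0 1
1 3 2 0 3
1 1 3 3 3
0 0 3 1 0
2) 1 2 3 0 1
2 0 3 0 3
1 2 3 3 3
0 0 3 1 0
3) 1 2 3 0 1
2 1 3 0 3
1 2 3 3 3
0 0 3 1 0
4) 1 2 3 0 1
2 2 3 0 3
1 2 3 3 3
0 0 3 1 0
5) 1 2 3 0 1
2 3 3 0 3
1 2 3 3 3
0 0 3 1 0
6) 2 0 1 1 2
3 3 2 3 0
2 0 3 1 1
0 2 0 3 1
7) 3 1 1 1 2
0 1 3 3 0
3 1 3 1 1
0 2 0 3 1
8) 3 1 1 1 2
0 2 3 3 0
3 1 3 1 1
0 2 0 3 1
9) 3 1 1 1 2
0 3 3 3 0
3 1 3 1 1
0 2 0 3 1
10) 3 2 2 2 2
1 1 2 0 1
3 3 0 3 1
0 2 1 3 1
11) 3 2 2 2 2
1 2 2 0 1
3 3 0 3 1
0 2 1 3 1
12) 3 2 2 2 2
1 3 2 0 1
3 3 0 3 1
0 2 1 3 1
13) 3 3 2 2 2
3 1 3 0 1
0 1 1 3 1
1 3 1 3 1

1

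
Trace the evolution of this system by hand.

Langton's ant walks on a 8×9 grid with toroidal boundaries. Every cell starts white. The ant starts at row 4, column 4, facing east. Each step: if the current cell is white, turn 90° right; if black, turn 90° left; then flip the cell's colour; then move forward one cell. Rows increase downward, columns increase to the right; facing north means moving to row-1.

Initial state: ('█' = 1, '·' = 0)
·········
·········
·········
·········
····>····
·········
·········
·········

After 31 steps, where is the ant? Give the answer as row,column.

2,3

step 0: ·········
·········
·········
·········
····>····
·········
·········
·········
step 1: ·········
·········
·········
·········
····█····
····v····
·········
·········
step 2: ·········
·········
·········
·········
····█····
···<█····
·········
·········
step 3: ·········
·········
·········
·········
···^█····
···██····
·········
·········
step 4: ·········
·········
·········
·········
···█>····
···██····
·········
·········
step 5: ·········
·········
·········
····^····
···█·····
···██····
·········
·········
step 6: ·········
·········
·········
····█>···
···█·····
···██····
·········
·········
step 7: ·········
·········
·········
····██···
···█·v···
···██····
·········
·········
step 8: ·········
·········
·········
····██···
···█<█···
···██····
·········
·········
step 9: ·········
·········
·········
····^█···
···███···
···██····
·········
·········
step 10: ·········
·········
·········
···<·█···
···███···
···██····
·········
·········
step 11: ·········
·········
···^·····
···█·█···
···███···
···██····
·········
·········
step 12: ·········
·········
···█>····
···█·█···
···███···
···██····
·········
·········
step 13: ·········
·········
···██····
···█v█···
···███···
···██····
·········
·········
step 14: ·········
·········
···██····
···<██···
···███···
···██····
·········
·········
step 15: ·········
·········
···██····
····██···
···v██···
···██····
·········
·········
step 16: ·········
·········
···██····
····██···
····>█···
···██····
·········
·········
step 17: ·········
·········
···██····
····^█···
·····█···
···██····
·········
·········
step 18: ·········
·········
···██····
···<·█···
·····█···
···██····
·········
·········
step 19: ·········
·········
···^█····
···█·█···
·····█···
···██····
·········
·········
step 20: ·········
·········
··<·█····
···█·█···
·····█···
···██····
·········
·········
step 21: ·········
··^······
··█·█····
···█·█···
·····█···
···██····
·········
·········
step 22: ·········
··█>·····
··█·█····
···█·█···
·····█···
···██····
·········
·········
step 23: ·········
··██·····
··█v█····
···█·█···
·····█···
···██····
·········
·········
step 24: ·········
··██·····
··<██····
···█·█···
·····█···
···██····
·········
·········
step 25: ·········
··██·····
···██····
··v█·█···
·····█···
···██····
·········
·········
step 26: ·········
··██·····
···██····
·<██·█···
·····█···
···██····
·········
·········
step 27: ·········
··██·····
·^·██····
·███·█···
·····█···
···██····
·········
·········
step 28: ·········
··██·····
·█>██····
·███·█···
·····█···
···██····
·········
·········
step 29: ·········
··██·····
·████····
·█v█·█···
·····█···
···██····
·········
·········
step 30: ·········
··██·····
·████····
·█·>·█···
·····█···
···██····
·········
·········
step 31: ·········
··██·····
·██^█····
·█···█···
·····█···
···██····
·········
·········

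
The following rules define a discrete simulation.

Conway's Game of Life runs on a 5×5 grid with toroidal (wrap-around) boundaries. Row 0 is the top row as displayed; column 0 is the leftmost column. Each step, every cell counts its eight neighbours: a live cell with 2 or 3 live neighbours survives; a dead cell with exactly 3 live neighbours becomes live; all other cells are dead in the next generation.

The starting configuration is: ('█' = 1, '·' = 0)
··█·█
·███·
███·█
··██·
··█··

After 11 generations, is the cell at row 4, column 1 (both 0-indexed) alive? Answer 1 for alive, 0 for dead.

0

gen 0: ··█·█
·███·
███·█
··██·
··█··
gen 1: ·····
·····
█···█
█···█
·██··
gen 2: ·····
·····
█···█
···██
██···
gen 3: ·····
·····
█··██
·█·█·
█···█
gen 4: ·····
····█
█·███
·███·
█···█
gen 5: █···█
█···█
█····
·····
█████
gen 6: ··█··
·█···
█···█
··██·
·███·
gen 7: ···█·
██···
█████
█····
·█···
gen 8: ███··
·····
··██·
···█·
·····
gen 9: ·█···
···█·
··██·
··██·
·██··
gen 10: ·█···
···█·
····█
·····
·█·█·
gen 11: ·····
·····
·····
·····
··█··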